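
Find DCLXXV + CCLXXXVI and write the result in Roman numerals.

DCLXXV = 675
CCLXXXVI = 286
675 + 286 = 961

CMLXI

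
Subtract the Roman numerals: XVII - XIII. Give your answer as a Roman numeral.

XVII = 17
XIII = 13
17 - 13 = 4

IV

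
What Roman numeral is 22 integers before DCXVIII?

DCXVIII = 618
618 - 22 = 596

DXCVI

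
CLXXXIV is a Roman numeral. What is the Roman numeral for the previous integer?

CLXXXIV = 184, so the previous integer is 184 - 1 = 183

CLXXXIII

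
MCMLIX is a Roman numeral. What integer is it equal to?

MCMLIX: M=1000, CM=900, L=50, IX=9
1000 + 900 + 50 + 9 = 1959

1959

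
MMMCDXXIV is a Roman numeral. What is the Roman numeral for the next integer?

MMMCDXXIV = 3424; next is 3425

MMMCDXXV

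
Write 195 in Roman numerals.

Convert 195 to Roman numerals:
  195 contains 1×100 (C)
  95 contains 1×90 (XC)
  5 contains 1×5 (V)

CXCV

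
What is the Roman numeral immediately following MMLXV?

MMLXV = 2065; next is 2066

MMLXVI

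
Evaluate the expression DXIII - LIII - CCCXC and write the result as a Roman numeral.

DXIII = 513, LIII = 53, CCCXC = 390
513 - 53 = 460
460 - 390 = 70

LXX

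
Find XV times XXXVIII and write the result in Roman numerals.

XV = 15
XXXVIII = 38
15 × 38 = 570

DLXX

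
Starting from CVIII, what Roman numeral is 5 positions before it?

CVIII = 108
108 - 5 = 103

CIII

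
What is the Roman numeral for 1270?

Convert 1270 to Roman numerals:
  1270 contains 1×1000 (M)
  270 contains 2×100 (CC)
  70 contains 1×50 (L)
  20 contains 2×10 (XX)

MCCLXX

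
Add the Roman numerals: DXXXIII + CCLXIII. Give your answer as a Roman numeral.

DXXXIII = 533
CCLXIII = 263
533 + 263 = 796

DCCXCVI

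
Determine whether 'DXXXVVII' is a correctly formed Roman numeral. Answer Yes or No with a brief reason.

'DXXXVVII': V should not appear more than once

No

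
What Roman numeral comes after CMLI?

CMLI = 951; next is 952

CMLII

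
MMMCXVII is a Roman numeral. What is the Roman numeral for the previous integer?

MMMCXVII = 3117, so the previous integer is 3117 - 1 = 3116

MMMCXVI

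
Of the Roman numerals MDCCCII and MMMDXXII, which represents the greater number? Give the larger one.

MDCCCII = 1802
MMMDXXII = 3522
3522 is larger

MMMDXXII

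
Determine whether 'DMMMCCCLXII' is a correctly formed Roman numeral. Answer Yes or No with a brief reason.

'DMMMCCCLXII': Invalid subtractive combination: DM

No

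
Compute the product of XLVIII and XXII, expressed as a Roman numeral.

XLVIII = 48
XXII = 22
48 × 22 = 1056

MLVI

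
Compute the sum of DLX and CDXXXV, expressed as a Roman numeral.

DLX = 560
CDXXXV = 435
560 + 435 = 995

CMXCV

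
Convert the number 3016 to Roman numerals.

Convert 3016 to Roman numerals:
  3016 contains 3×1000 (MMM)
  16 contains 1×10 (X)
  6 contains 1×5 (V)
  1 contains 1×1 (I)

MMMXVI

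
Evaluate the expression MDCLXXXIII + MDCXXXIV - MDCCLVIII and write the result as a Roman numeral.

MDCLXXXIII = 1683, MDCXXXIV = 1634, MDCCLVIII = 1758
1683 + 1634 = 3317
3317 - 1758 = 1559

MDLIX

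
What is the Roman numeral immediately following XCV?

XCV = 95, so the next integer is 95 + 1 = 96

XCVI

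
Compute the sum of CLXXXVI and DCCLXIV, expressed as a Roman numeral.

CLXXXVI = 186
DCCLXIV = 764
186 + 764 = 950

CML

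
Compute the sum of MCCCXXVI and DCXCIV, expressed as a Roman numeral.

MCCCXXVI = 1326
DCXCIV = 694
1326 + 694 = 2020

MMXX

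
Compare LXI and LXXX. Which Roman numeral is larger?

LXI = 61
LXXX = 80
80 is larger

LXXX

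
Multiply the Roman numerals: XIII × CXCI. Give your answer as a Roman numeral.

XIII = 13
CXCI = 191
13 × 191 = 2483

MMCDLXXXIII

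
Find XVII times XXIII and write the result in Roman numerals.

XVII = 17
XXIII = 23
17 × 23 = 391

CCCXCI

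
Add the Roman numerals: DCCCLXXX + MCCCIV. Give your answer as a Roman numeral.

DCCCLXXX = 880
MCCCIV = 1304
880 + 1304 = 2184

MMCLXXXIV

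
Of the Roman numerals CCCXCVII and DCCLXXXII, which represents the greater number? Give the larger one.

CCCXCVII = 397
DCCLXXXII = 782
782 is larger

DCCLXXXII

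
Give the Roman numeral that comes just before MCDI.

MCDI = 1401; previous is 1400

MCD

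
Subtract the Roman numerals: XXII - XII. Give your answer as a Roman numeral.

XXII = 22
XII = 12
22 - 12 = 10

X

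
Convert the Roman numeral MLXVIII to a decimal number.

MLXVIII: M=1000, L=50, X=10, V=5, I=1, I=1, I=1
1000 + 50 + 10 + 5 + 1 + 1 + 1 = 1068

1068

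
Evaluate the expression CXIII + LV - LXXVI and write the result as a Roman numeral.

CXIII = 113, LV = 55, LXXVI = 76
113 + 55 = 168
168 - 76 = 92

XCII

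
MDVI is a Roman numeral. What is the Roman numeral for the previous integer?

MDVI = 1506; previous is 1505

MDV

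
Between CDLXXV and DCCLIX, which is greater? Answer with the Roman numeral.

CDLXXV = 475
DCCLIX = 759
759 is larger

DCCLIX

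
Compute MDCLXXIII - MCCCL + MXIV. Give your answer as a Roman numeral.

MDCLXXIII = 1673, MCCCL = 1350, MXIV = 1014
1673 - 1350 = 323
323 + 1014 = 1337

MCCCXXXVII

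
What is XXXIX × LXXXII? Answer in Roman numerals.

XXXIX = 39
LXXXII = 82
39 × 82 = 3198

MMMCXCVIII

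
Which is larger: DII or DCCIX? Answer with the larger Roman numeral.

DII = 502
DCCIX = 709
709 is larger

DCCIX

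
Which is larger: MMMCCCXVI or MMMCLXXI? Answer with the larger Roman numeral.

MMMCCCXVI = 3316
MMMCLXXI = 3171
3316 is larger

MMMCCCXVI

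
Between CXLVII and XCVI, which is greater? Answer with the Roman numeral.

CXLVII = 147
XCVI = 96
147 is larger

CXLVII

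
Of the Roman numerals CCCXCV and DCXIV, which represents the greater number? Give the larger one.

CCCXCV = 395
DCXIV = 614
614 is larger

DCXIV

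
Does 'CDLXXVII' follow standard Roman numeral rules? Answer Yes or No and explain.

'CDLXXVII': Check the rules: uses only the symbols I, V, X, L, C, D, M; no symbol is repeated more than three times in a row; V, L and D each appear at most once; the only place a smaller symbol precedes a larger one is the allowed subtractive pair CD, the symbol right after such a pair (if any) is smaller than the pair's first symbol, and otherwise the values never increase from left to right. Value: CD (400) + L (50) + X (10) + X (10) + V (5) + I (1) + I (1) = 477. So it is a valid standard Roman numeral.

Yes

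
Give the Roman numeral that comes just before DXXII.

DXXII = 522; previous is 521

DXXI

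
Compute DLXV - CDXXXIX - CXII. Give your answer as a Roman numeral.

DLXV = 565, CDXXXIX = 439, CXII = 112
565 - 439 = 126
126 - 112 = 14

XIV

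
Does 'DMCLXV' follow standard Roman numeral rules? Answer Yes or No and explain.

'DMCLXV': Invalid subtractive combination: DM

No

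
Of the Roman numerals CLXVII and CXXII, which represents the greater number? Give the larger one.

CLXVII = 167
CXXII = 122
167 is larger

CLXVII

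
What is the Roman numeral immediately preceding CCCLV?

CCCLV = 355; previous is 354

CCCLIV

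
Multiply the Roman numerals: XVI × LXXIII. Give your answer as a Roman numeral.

XVI = 16
LXXIII = 73
16 × 73 = 1168

MCLXVIII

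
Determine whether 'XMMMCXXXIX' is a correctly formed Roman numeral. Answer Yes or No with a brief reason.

'XMMMCXXXIX': Invalid subtractive combination: XM

No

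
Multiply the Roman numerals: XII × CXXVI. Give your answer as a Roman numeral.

XII = 12
CXXVI = 126
12 × 126 = 1512

MDXII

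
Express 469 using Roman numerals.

Convert 469 to Roman numerals:
  469 contains 1×400 (CD)
  69 contains 1×50 (L)
  19 contains 1×10 (X)
  9 contains 1×9 (IX)

CDLXIX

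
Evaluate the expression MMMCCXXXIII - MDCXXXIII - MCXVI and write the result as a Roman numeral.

MMMCCXXXIII = 3233, MDCXXXIII = 1633, MCXVI = 1116
3233 - 1633 = 1600
1600 - 1116 = 484

CDLXXXIV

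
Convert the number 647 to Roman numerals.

Convert 647 to Roman numerals:
  647 contains 1×500 (D)
  147 contains 1×100 (C)
  47 contains 1×40 (XL)
  7 contains 1×5 (V)
  2 contains 2×1 (II)

DCXLVII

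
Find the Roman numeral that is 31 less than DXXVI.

DXXVI = 526
526 - 31 = 495

CDXCV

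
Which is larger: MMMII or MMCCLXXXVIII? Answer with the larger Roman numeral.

MMMII = 3002
MMCCLXXXVIII = 2288
3002 is larger

MMMII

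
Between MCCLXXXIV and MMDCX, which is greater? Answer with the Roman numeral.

MCCLXXXIV = 1284
MMDCX = 2610
2610 is larger

MMDCX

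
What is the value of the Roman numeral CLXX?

CLXX: C=100, L=50, X=10, X=10
100 + 50 + 10 + 10 = 170

170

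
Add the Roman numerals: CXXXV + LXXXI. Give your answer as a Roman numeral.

CXXXV = 135
LXXXI = 81
135 + 81 = 216

CCXVI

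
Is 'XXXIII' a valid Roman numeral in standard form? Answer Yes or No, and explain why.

'XXXIII': Check the rules: uses only the symbols I, V, X, L, C, D, M; no symbol is repeated more than three times in a row; V, L and D each appear at most once; no smaller symbol precedes a larger one (values never increase from left to right). Value: X (10) + X (10) + X (10) + I (1) + I (1) + I (1) = 33. So it is a valid standard Roman numeral.

Yes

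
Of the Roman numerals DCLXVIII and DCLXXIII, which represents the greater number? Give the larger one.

DCLXVIII = 668
DCLXXIII = 673
673 is larger

DCLXXIII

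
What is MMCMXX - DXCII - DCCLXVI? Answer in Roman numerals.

MMCMXX = 2920, DXCII = 592, DCCLXVI = 766
2920 - 592 = 2328
2328 - 766 = 1562

MDLXII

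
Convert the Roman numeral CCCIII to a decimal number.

CCCIII: C=100, C=100, C=100, I=1, I=1, I=1
100 + 100 + 100 + 1 + 1 + 1 = 303

303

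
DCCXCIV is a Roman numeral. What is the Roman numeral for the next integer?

DCCXCIV = 794; next is 795

DCCXCV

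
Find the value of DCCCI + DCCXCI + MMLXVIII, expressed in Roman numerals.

DCCCI = 801, DCCXCI = 791, MMLXVIII = 2068
801 + 791 = 1592
1592 + 2068 = 3660

MMMDCLX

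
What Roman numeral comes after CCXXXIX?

CCXXXIX = 239, so the next integer is 239 + 1 = 240

CCXL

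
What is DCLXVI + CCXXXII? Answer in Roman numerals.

DCLXVI = 666
CCXXXII = 232
666 + 232 = 898

DCCCXCVIII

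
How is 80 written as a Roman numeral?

Convert 80 to Roman numerals:
  80 contains 1×50 (L)
  30 contains 3×10 (XXX)

LXXX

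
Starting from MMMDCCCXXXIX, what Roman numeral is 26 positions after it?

MMMDCCCXXXIX = 3839
3839 + 26 = 3865

MMMDCCCLXV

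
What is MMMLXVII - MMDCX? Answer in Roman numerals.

MMMLXVII = 3067
MMDCX = 2610
3067 - 2610 = 457

CDLVII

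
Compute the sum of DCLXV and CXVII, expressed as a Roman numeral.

DCLXV = 665
CXVII = 117
665 + 117 = 782

DCCLXXXII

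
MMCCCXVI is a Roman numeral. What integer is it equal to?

MMCCCXVI: M=1000, M=1000, C=100, C=100, C=100, X=10, V=5, I=1
1000 + 1000 + 100 + 100 + 100 + 10 + 5 + 1 = 2316

2316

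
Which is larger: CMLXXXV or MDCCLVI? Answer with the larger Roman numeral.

CMLXXXV = 985
MDCCLVI = 1756
1756 is larger

MDCCLVI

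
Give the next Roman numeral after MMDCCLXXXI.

MMDCCLXXXI = 2781; next is 2782

MMDCCLXXXII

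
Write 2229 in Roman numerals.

Convert 2229 to Roman numerals:
  2229 contains 2×1000 (MM)
  229 contains 2×100 (CC)
  29 contains 2×10 (XX)
  9 contains 1×9 (IX)

MMCCXXIX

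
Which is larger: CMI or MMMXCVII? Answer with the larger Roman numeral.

CMI = 901
MMMXCVII = 3097
3097 is larger

MMMXCVII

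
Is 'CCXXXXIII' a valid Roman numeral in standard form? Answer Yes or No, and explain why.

'CCXXXXIII': More than 3 consecutive X's

No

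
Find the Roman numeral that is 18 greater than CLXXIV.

CLXXIV = 174
174 + 18 = 192

CXCII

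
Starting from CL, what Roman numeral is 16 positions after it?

CL = 150
150 + 16 = 166

CLXVI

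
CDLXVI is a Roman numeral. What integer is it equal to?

CDLXVI: CD=400, L=50, X=10, V=5, I=1
400 + 50 + 10 + 5 + 1 = 466

466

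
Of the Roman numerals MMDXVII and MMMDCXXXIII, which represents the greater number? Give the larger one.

MMDXVII = 2517
MMMDCXXXIII = 3633
3633 is larger

MMMDCXXXIII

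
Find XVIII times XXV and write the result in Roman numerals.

XVIII = 18
XXV = 25
18 × 25 = 450

CDL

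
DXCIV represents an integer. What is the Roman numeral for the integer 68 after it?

DXCIV = 594
594 + 68 = 662

DCLXII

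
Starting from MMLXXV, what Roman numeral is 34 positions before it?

MMLXXV = 2075
2075 - 34 = 2041

MMXLI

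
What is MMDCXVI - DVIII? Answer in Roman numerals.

MMDCXVI = 2616
DVIII = 508
2616 - 508 = 2108

MMCVIII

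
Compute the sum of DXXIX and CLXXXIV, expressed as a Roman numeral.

DXXIX = 529
CLXXXIV = 184
529 + 184 = 713

DCCXIII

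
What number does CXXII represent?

CXXII: C=100, X=10, X=10, I=1, I=1
100 + 10 + 10 + 1 + 1 = 122

122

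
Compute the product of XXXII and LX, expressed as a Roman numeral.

XXXII = 32
LX = 60
32 × 60 = 1920

MCMXX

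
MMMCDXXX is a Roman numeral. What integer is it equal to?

MMMCDXXX: M=1000, M=1000, M=1000, CD=400, X=10, X=10, X=10
1000 + 1000 + 1000 + 400 + 10 + 10 + 10 = 3430

3430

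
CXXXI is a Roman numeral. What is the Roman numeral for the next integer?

CXXXI = 131, so the next integer is 131 + 1 = 132

CXXXII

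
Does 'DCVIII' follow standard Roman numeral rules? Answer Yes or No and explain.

'DCVIII': Check the rules: uses only the symbols I, V, X, L, C, D, M; no symbol is repeated more than three times in a row; V, L and D each appear at most once; no smaller symbol precedes a larger one (values never increase from left to right). Value: D (500) + C (100) + V (5) + I (1) + I (1) + I (1) = 608. So it is a valid standard Roman numeral.

Yes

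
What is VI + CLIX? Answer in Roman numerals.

VI = 6
CLIX = 159
6 + 159 = 165

CLXV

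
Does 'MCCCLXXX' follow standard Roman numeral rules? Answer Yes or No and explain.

'MCCCLXXX': Check the rules: uses only the symbols I, V, X, L, C, D, M; no symbol is repeated more than three times in a row; V, L and D each appear at most once; no smaller symbol precedes a larger one (values never increase from left to right). Value: M (1000) + C (100) + C (100) + C (100) + L (50) + X (10) + X (10) + X (10) = 1380. So it is a valid standard Roman numeral.

Yes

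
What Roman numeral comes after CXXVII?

CXXVII = 127; next is 128

CXXVIII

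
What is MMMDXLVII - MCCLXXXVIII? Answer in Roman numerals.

MMMDXLVII = 3547
MCCLXXXVIII = 1288
3547 - 1288 = 2259

MMCCLIX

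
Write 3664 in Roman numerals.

Convert 3664 to Roman numerals:
  3664 contains 3×1000 (MMM)
  664 contains 1×500 (D)
  164 contains 1×100 (C)
  64 contains 1×50 (L)
  14 contains 1×10 (X)
  4 contains 1×4 (IV)

MMMDCLXIV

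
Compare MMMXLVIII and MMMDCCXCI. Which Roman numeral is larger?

MMMXLVIII = 3048
MMMDCCXCI = 3791
3791 is larger

MMMDCCXCI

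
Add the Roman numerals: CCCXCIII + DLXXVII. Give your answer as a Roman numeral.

CCCXCIII = 393
DLXXVII = 577
393 + 577 = 970

CMLXX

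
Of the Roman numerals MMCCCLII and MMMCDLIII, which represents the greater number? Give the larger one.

MMCCCLII = 2352
MMMCDLIII = 3453
3453 is larger

MMMCDLIII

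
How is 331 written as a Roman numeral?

Convert 331 to Roman numerals:
  331 contains 3×100 (CCC)
  31 contains 3×10 (XXX)
  1 contains 1×1 (I)

CCCXXXI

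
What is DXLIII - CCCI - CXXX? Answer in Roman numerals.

DXLIII = 543, CCCI = 301, CXXX = 130
543 - 301 = 242
242 - 130 = 112

CXII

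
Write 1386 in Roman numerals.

Convert 1386 to Roman numerals:
  1386 contains 1×1000 (M)
  386 contains 3×100 (CCC)
  86 contains 1×50 (L)
  36 contains 3×10 (XXX)
  6 contains 1×5 (V)
  1 contains 1×1 (I)

MCCCLXXXVI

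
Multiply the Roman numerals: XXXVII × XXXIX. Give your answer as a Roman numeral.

XXXVII = 37
XXXIX = 39
37 × 39 = 1443

MCDXLIII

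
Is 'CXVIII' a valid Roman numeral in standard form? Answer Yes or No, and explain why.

'CXVIII': Check the rules: uses only the symbols I, V, X, L, C, D, M; no symbol is repeated more than three times in a row; V, L and D each appear at most once; no smaller symbol precedes a larger one (values never increase from left to right). Value: C (100) + X (10) + V (5) + I (1) + I (1) + I (1) = 118. So it is a valid standard Roman numeral.

Yes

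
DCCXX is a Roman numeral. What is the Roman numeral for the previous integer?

DCCXX = 720; previous is 719

DCCXIX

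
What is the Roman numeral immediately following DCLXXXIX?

DCLXXXIX = 689; next is 690

DCXC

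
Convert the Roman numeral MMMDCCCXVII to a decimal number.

MMMDCCCXVII: M=1000, M=1000, M=1000, D=500, C=100, C=100, C=100, X=10, V=5, I=1, I=1
1000 + 1000 + 1000 + 500 + 100 + 100 + 100 + 10 + 5 + 1 + 1 = 3817

3817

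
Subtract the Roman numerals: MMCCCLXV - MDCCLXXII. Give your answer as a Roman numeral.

MMCCCLXV = 2365
MDCCLXXII = 1772
2365 - 1772 = 593

DXCIII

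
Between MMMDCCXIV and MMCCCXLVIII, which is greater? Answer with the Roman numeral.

MMMDCCXIV = 3714
MMCCCXLVIII = 2348
3714 is larger

MMMDCCXIV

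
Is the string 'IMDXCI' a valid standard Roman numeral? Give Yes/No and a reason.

'IMDXCI': Invalid subtractive combination: IM

No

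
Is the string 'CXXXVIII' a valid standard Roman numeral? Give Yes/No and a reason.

'CXXXVIII': Check the rules: uses only the symbols I, V, X, L, C, D, M; no symbol is repeated more than three times in a row; V, L and D each appear at most once; no smaller symbol precedes a larger one (values never increase from left to right). Value: C (100) + X (10) + X (10) + X (10) + V (5) + I (1) + I (1) + I (1) = 138. So it is a valid standard Roman numeral.

Yes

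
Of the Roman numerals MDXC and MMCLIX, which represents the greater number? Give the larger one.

MDXC = 1590
MMCLIX = 2159
2159 is larger

MMCLIX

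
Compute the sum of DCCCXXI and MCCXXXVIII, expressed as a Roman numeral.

DCCCXXI = 821
MCCXXXVIII = 1238
821 + 1238 = 2059

MMLIX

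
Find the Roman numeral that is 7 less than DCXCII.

DCXCII = 692
692 - 7 = 685

DCLXXXV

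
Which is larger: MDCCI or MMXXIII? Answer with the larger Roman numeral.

MDCCI = 1701
MMXXIII = 2023
2023 is larger

MMXXIII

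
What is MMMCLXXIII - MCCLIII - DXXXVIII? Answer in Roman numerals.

MMMCLXXIII = 3173, MCCLIII = 1253, DXXXVIII = 538
3173 - 1253 = 1920
1920 - 538 = 1382

MCCCLXXXII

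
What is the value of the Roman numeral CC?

CC: C=100, C=100
100 + 100 = 200

200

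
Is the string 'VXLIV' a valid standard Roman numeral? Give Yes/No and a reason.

'VXLIV': V should not appear more than once

No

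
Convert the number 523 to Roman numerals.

Convert 523 to Roman numerals:
  523 contains 1×500 (D)
  23 contains 2×10 (XX)
  3 contains 3×1 (III)

DXXIII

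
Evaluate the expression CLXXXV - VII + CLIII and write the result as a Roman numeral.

CLXXXV = 185, VII = 7, CLIII = 153
185 - 7 = 178
178 + 153 = 331

CCCXXXI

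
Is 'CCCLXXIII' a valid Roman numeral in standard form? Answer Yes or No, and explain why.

'CCCLXXIII': Check the rules: uses only the symbols I, V, X, L, C, D, M; no symbol is repeated more than three times in a row; V, L and D each appear at most once; no smaller symbol precedes a larger one (values never increase from left to right). Value: C (100) + C (100) + C (100) + L (50) + X (10) + X (10) + I (1) + I (1) + I (1) = 373. So it is a valid standard Roman numeral.

Yes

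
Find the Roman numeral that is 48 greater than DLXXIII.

DLXXIII = 573
573 + 48 = 621

DCXXI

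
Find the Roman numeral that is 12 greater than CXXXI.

CXXXI = 131
131 + 12 = 143

CXLIII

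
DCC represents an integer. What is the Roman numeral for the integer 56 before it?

DCC = 700
700 - 56 = 644

DCXLIV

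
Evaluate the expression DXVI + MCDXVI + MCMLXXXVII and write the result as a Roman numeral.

DXVI = 516, MCDXVI = 1416, MCMLXXXVII = 1987
516 + 1416 = 1932
1932 + 1987 = 3919

MMMCMXIX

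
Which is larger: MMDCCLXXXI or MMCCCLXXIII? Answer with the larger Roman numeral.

MMDCCLXXXI = 2781
MMCCCLXXIII = 2373
2781 is larger

MMDCCLXXXI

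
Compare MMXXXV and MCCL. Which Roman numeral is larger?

MMXXXV = 2035
MCCL = 1250
2035 is larger

MMXXXV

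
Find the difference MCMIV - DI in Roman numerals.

MCMIV = 1904
DI = 501
1904 - 501 = 1403

MCDIII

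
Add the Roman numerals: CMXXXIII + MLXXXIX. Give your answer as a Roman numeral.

CMXXXIII = 933
MLXXXIX = 1089
933 + 1089 = 2022

MMXXII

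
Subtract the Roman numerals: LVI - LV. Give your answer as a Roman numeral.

LVI = 56
LV = 55
56 - 55 = 1

I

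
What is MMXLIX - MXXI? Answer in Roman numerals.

MMXLIX = 2049
MXXI = 1021
2049 - 1021 = 1028

MXXVIII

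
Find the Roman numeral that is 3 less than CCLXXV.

CCLXXV = 275
275 - 3 = 272

CCLXXII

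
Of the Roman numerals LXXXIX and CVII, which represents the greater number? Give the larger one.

LXXXIX = 89
CVII = 107
107 is larger

CVII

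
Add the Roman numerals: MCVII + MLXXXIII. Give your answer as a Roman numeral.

MCVII = 1107
MLXXXIII = 1083
1107 + 1083 = 2190

MMCXC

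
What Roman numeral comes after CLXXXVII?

CLXXXVII = 187; next is 188

CLXXXVIII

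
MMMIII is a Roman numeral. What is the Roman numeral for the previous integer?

MMMIII = 3003, so the previous integer is 3003 - 1 = 3002

MMMII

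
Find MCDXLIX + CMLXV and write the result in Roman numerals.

MCDXLIX = 1449
CMLXV = 965
1449 + 965 = 2414

MMCDXIV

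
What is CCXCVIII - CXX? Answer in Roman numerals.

CCXCVIII = 298
CXX = 120
298 - 120 = 178

CLXXVIII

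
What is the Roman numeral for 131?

Convert 131 to Roman numerals:
  131 contains 1×100 (C)
  31 contains 3×10 (XXX)
  1 contains 1×1 (I)

CXXXI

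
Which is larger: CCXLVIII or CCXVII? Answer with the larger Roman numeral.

CCXLVIII = 248
CCXVII = 217
248 is larger

CCXLVIII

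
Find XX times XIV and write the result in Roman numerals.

XX = 20
XIV = 14
20 × 14 = 280

CCLXXX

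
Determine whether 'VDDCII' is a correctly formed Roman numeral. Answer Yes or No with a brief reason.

'VDDCII': D should not appear more than once

No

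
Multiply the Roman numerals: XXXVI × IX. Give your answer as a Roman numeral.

XXXVI = 36
IX = 9
36 × 9 = 324

CCCXXIV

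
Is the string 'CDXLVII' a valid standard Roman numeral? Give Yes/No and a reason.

'CDXLVII': Check the rules: uses only the symbols I, V, X, L, C, D, M; no symbol is repeated more than three times in a row; V, L and D each appear at most once; the only places a smaller symbol precedes a larger one are the allowed subtractive pairs CD, XL, the symbol right after such a pair (if any) is smaller than the pair's first symbol, and otherwise the values never increase from left to right. Value: CD (400) + XL (40) + V (5) + I (1) + I (1) = 447. So it is a valid standard Roman numeral.

Yes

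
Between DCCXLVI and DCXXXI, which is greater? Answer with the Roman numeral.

DCCXLVI = 746
DCXXXI = 631
746 is larger

DCCXLVI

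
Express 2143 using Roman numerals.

Convert 2143 to Roman numerals:
  2143 contains 2×1000 (MM)
  143 contains 1×100 (C)
  43 contains 1×40 (XL)
  3 contains 3×1 (III)

MMCXLIII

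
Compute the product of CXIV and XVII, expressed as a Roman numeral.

CXIV = 114
XVII = 17
114 × 17 = 1938

MCMXXXVIII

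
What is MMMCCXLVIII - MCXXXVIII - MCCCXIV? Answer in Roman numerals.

MMMCCXLVIII = 3248, MCXXXVIII = 1138, MCCCXIV = 1314
3248 - 1138 = 2110
2110 - 1314 = 796

DCCXCVI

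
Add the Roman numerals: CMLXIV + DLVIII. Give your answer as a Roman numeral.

CMLXIV = 964
DLVIII = 558
964 + 558 = 1522

MDXXII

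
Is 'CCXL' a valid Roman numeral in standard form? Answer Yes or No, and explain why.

'CCXL': Check the rules: uses only the symbols I, V, X, L, C, D, M; no symbol is repeated more than three times in a row; V, L and D each appear at most once; the only place a smaller symbol precedes a larger one is the allowed subtractive pair XL, the symbol right after such a pair (if any) is smaller than the pair's first symbol, and otherwise the values never increase from left to right. Value: C (100) + C (100) + XL (40) = 240. So it is a valid standard Roman numeral.

Yes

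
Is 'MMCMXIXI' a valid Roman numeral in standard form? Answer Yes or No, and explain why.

'MMCMXIXI': I cannot come right after the subtractive pair IX: once I is subtracted in IX, the next symbol must be smaller than I

No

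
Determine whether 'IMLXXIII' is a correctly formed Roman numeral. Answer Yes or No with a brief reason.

'IMLXXIII': Invalid subtractive combination: IM

No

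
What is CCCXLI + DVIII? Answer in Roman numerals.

CCCXLI = 341
DVIII = 508
341 + 508 = 849

DCCCXLIX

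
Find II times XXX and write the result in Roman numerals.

II = 2
XXX = 30
2 × 30 = 60

LX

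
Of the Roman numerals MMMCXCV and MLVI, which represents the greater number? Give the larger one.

MMMCXCV = 3195
MLVI = 1056
3195 is larger

MMMCXCV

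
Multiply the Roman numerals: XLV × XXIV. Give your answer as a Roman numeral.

XLV = 45
XXIV = 24
45 × 24 = 1080

MLXXX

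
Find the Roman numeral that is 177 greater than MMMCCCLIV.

MMMCCCLIV = 3354
3354 + 177 = 3531

MMMDXXXI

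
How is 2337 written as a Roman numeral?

Convert 2337 to Roman numerals:
  2337 contains 2×1000 (MM)
  337 contains 3×100 (CCC)
  37 contains 3×10 (XXX)
  7 contains 1×5 (V)
  2 contains 2×1 (II)

MMCCCXXXVII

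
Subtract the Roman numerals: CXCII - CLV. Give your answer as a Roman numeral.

CXCII = 192
CLV = 155
192 - 155 = 37

XXXVII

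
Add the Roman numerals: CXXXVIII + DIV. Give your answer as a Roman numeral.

CXXXVIII = 138
DIV = 504
138 + 504 = 642

DCXLII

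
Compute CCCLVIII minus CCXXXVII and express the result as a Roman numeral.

CCCLVIII = 358
CCXXXVII = 237
358 - 237 = 121

CXXI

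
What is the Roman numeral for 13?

Convert 13 to Roman numerals:
  13 contains 1×10 (X)
  3 contains 3×1 (III)

XIII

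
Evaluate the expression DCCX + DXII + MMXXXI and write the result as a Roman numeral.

DCCX = 710, DXII = 512, MMXXXI = 2031
710 + 512 = 1222
1222 + 2031 = 3253

MMMCCLIII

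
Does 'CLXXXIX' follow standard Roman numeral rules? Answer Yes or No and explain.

'CLXXXIX': Check the rules: uses only the symbols I, V, X, L, C, D, M; no symbol is repeated more than three times in a row; V, L and D each appear at most once; the only place a smaller symbol precedes a larger one is the allowed subtractive pair IX, the symbol right after such a pair (if any) is smaller than the pair's first symbol, and otherwise the values never increase from left to right. Value: C (100) + L (50) + X (10) + X (10) + X (10) + IX (9) = 189. So it is a valid standard Roman numeral.

Yes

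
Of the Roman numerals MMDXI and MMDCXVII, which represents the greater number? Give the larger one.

MMDXI = 2511
MMDCXVII = 2617
2617 is larger

MMDCXVII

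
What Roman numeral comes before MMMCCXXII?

MMMCCXXII = 3222, so the previous integer is 3222 - 1 = 3221

MMMCCXXI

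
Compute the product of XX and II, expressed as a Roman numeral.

XX = 20
II = 2
20 × 2 = 40

XL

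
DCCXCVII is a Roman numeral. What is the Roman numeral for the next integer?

DCCXCVII = 797; next is 798

DCCXCVIII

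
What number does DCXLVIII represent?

DCXLVIII: D=500, C=100, XL=40, V=5, I=1, I=1, I=1
500 + 100 + 40 + 5 + 1 + 1 + 1 = 648

648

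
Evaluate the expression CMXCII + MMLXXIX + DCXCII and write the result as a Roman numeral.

CMXCII = 992, MMLXXIX = 2079, DCXCII = 692
992 + 2079 = 3071
3071 + 692 = 3763

MMMDCCLXIII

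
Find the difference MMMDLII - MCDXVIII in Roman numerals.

MMMDLII = 3552
MCDXVIII = 1418
3552 - 1418 = 2134

MMCXXXIV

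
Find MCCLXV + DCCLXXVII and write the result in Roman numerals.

MCCLXV = 1265
DCCLXXVII = 777
1265 + 777 = 2042

MMXLII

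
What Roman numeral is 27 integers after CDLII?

CDLII = 452
452 + 27 = 479

CDLXXIX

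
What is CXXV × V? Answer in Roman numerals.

CXXV = 125
V = 5
125 × 5 = 625

DCXXV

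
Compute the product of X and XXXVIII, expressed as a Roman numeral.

X = 10
XXXVIII = 38
10 × 38 = 380

CCCLXXX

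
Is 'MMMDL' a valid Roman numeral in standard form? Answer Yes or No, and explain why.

'MMMDL': Check the rules: uses only the symbols I, V, X, L, C, D, M; no symbol is repeated more than three times in a row; V, L and D each appear at most once; no smaller symbol precedes a larger one (values never increase from left to right). Value: M (1000) + M (1000) + M (1000) + D (500) + L (50) = 3550. So it is a valid standard Roman numeral.

Yes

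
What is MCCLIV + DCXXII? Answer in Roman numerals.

MCCLIV = 1254
DCXXII = 622
1254 + 622 = 1876

MDCCCLXXVI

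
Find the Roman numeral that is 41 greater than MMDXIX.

MMDXIX = 2519
2519 + 41 = 2560

MMDLX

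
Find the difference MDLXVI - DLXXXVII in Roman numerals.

MDLXVI = 1566
DLXXXVII = 587
1566 - 587 = 979

CMLXXIX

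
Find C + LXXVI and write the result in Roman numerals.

C = 100
LXXVI = 76
100 + 76 = 176

CLXXVI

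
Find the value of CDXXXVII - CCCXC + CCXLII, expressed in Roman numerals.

CDXXXVII = 437, CCCXC = 390, CCXLII = 242
437 - 390 = 47
47 + 242 = 289

CCLXXXIX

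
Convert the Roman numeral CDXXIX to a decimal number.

CDXXIX: CD=400, X=10, X=10, IX=9
400 + 10 + 10 + 9 = 429

429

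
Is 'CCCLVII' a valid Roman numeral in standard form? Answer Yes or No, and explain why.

'CCCLVII': Check the rules: uses only the symbols I, V, X, L, C, D, M; no symbol is repeated more than three times in a row; V, L and D each appear at most once; no smaller symbol precedes a larger one (values never increase from left to right). Value: C (100) + C (100) + C (100) + L (50) + V (5) + I (1) + I (1) = 357. So it is a valid standard Roman numeral.

Yes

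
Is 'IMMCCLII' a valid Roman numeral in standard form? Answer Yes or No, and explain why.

'IMMCCLII': Invalid subtractive combination: IM

No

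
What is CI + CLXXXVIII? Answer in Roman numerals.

CI = 101
CLXXXVIII = 188
101 + 188 = 289

CCLXXXIX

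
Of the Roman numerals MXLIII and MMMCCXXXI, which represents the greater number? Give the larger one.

MXLIII = 1043
MMMCCXXXI = 3231
3231 is larger

MMMCCXXXI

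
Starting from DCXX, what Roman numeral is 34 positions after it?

DCXX = 620
620 + 34 = 654

DCLIV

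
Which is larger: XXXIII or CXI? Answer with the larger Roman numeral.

XXXIII = 33
CXI = 111
111 is larger

CXI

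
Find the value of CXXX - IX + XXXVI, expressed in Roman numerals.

CXXX = 130, IX = 9, XXXVI = 36
130 - 9 = 121
121 + 36 = 157

CLVII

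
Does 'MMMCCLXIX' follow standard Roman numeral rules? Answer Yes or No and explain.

'MMMCCLXIX': Check the rules: uses only the symbols I, V, X, L, C, D, M; no symbol is repeated more than three times in a row; V, L and D each appear at most once; the only place a smaller symbol precedes a larger one is the allowed subtractive pair IX, the symbol right after such a pair (if any) is smaller than the pair's first symbol, and otherwise the values never increase from left to right. Value: M (1000) + M (1000) + M (1000) + C (100) + C (100) + L (50) + X (10) + IX (9) = 3269. So it is a valid standard Roman numeral.

Yes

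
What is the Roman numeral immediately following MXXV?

MXXV = 1025; next is 1026

MXXVI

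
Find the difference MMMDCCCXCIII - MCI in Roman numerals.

MMMDCCCXCIII = 3893
MCI = 1101
3893 - 1101 = 2792

MMDCCXCII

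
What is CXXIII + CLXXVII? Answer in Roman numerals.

CXXIII = 123
CLXXVII = 177
123 + 177 = 300

CCC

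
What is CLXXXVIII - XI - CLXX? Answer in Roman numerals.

CLXXXVIII = 188, XI = 11, CLXX = 170
188 - 11 = 177
177 - 170 = 7

VII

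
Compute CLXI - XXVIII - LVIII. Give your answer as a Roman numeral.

CLXI = 161, XXVIII = 28, LVIII = 58
161 - 28 = 133
133 - 58 = 75

LXXV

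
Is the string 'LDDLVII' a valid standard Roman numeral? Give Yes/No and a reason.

'LDDLVII': L should not appear more than once

No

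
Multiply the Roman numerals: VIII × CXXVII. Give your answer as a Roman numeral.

VIII = 8
CXXVII = 127
8 × 127 = 1016

MXVI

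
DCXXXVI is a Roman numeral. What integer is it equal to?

DCXXXVI: D=500, C=100, X=10, X=10, X=10, V=5, I=1
500 + 100 + 10 + 10 + 10 + 5 + 1 = 636

636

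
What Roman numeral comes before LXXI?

LXXI = 71; previous is 70

LXX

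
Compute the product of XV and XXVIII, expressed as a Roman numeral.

XV = 15
XXVIII = 28
15 × 28 = 420

CDXX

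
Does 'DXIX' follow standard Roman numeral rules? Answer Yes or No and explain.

'DXIX': Check the rules: uses only the symbols I, V, X, L, C, D, M; no symbol is repeated more than three times in a row; V, L and D each appear at most once; the only place a smaller symbol precedes a larger one is the allowed subtractive pair IX, the symbol right after such a pair (if any) is smaller than the pair's first symbol, and otherwise the values never increase from left to right. Value: D (500) + X (10) + IX (9) = 519. So it is a valid standard Roman numeral.

Yes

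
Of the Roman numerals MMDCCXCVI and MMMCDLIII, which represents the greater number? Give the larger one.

MMDCCXCVI = 2796
MMMCDLIII = 3453
3453 is larger

MMMCDLIII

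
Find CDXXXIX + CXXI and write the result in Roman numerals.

CDXXXIX = 439
CXXI = 121
439 + 121 = 560

DLX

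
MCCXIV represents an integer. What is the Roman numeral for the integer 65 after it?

MCCXIV = 1214
1214 + 65 = 1279

MCCLXXIX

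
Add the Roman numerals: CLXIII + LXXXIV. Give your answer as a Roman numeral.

CLXIII = 163
LXXXIV = 84
163 + 84 = 247

CCXLVII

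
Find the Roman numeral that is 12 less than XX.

XX = 20
20 - 12 = 8

VIII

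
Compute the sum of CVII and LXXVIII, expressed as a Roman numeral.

CVII = 107
LXXVIII = 78
107 + 78 = 185

CLXXXV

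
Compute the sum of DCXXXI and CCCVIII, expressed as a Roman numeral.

DCXXXI = 631
CCCVIII = 308
631 + 308 = 939

CMXXXIX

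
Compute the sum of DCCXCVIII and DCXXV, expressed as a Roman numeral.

DCCXCVIII = 798
DCXXV = 625
798 + 625 = 1423

MCDXXIII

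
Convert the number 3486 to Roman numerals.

Convert 3486 to Roman numerals:
  3486 contains 3×1000 (MMM)
  486 contains 1×400 (CD)
  86 contains 1×50 (L)
  36 contains 3×10 (XXX)
  6 contains 1×5 (V)
  1 contains 1×1 (I)

MMMCDLXXXVI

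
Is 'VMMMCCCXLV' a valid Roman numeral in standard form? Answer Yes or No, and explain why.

'VMMMCCCXLV': V should not appear more than once

No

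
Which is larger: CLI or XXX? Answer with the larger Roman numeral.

CLI = 151
XXX = 30
151 is larger

CLI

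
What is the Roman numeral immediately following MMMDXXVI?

MMMDXXVI = 3526; next is 3527

MMMDXXVII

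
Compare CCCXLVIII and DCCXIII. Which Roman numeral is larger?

CCCXLVIII = 348
DCCXIII = 713
713 is larger

DCCXIII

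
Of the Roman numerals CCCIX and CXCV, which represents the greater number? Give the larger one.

CCCIX = 309
CXCV = 195
309 is larger

CCCIX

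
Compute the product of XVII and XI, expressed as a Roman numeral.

XVII = 17
XI = 11
17 × 11 = 187

CLXXXVII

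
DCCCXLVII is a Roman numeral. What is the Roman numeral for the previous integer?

DCCCXLVII = 847; previous is 846

DCCCXLVI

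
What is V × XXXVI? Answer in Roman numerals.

V = 5
XXXVI = 36
5 × 36 = 180

CLXXX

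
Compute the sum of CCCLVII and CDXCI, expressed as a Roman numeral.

CCCLVII = 357
CDXCI = 491
357 + 491 = 848

DCCCXLVIII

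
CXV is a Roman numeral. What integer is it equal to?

CXV: C=100, X=10, V=5
100 + 10 + 5 = 115

115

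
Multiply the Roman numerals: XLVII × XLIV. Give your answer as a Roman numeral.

XLVII = 47
XLIV = 44
47 × 44 = 2068

MMLXVIII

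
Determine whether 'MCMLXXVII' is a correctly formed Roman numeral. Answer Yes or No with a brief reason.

'MCMLXXVII': Check the rules: uses only the symbols I, V, X, L, C, D, M; no symbol is repeated more than three times in a row; V, L and D each appear at most once; the only place a smaller symbol precedes a larger one is the allowed subtractive pair CM, the symbol right after such a pair (if any) is smaller than the pair's first symbol, and otherwise the values never increase from left to right. Value: M (1000) + CM (900) + L (50) + X (10) + X (10) + V (5) + I (1) + I (1) = 1977. So it is a valid standard Roman numeral.

Yes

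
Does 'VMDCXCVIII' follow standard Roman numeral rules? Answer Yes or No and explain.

'VMDCXCVIII': V should not appear more than once

No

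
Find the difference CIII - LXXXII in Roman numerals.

CIII = 103
LXXXII = 82
103 - 82 = 21

XXI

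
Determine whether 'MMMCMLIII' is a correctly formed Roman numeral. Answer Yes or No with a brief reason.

'MMMCMLIII': Check the rules: uses only the symbols I, V, X, L, C, D, M; no symbol is repeated more than three times in a row; V, L and D each appear at most once; the only place a smaller symbol precedes a larger one is the allowed subtractive pair CM, the symbol right after such a pair (if any) is smaller than the pair's first symbol, and otherwise the values never increase from left to right. Value: M (1000) + M (1000) + M (1000) + CM (900) + L (50) + I (1) + I (1) + I (1) = 3953. So it is a valid standard Roman numeral.

Yes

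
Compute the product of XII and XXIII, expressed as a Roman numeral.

XII = 12
XXIII = 23
12 × 23 = 276

CCLXXVI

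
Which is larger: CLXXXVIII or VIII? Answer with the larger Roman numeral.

CLXXXVIII = 188
VIII = 8
188 is larger

CLXXXVIII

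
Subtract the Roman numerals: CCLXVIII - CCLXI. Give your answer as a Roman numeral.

CCLXVIII = 268
CCLXI = 261
268 - 261 = 7

VII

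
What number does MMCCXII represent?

MMCCXII: M=1000, M=1000, C=100, C=100, X=10, I=1, I=1
1000 + 1000 + 100 + 100 + 10 + 1 + 1 = 2212

2212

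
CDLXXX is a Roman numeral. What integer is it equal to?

CDLXXX: CD=400, L=50, X=10, X=10, X=10
400 + 50 + 10 + 10 + 10 = 480

480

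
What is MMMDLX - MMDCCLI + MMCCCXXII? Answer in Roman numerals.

MMMDLX = 3560, MMDCCLI = 2751, MMCCCXXII = 2322
3560 - 2751 = 809
809 + 2322 = 3131

MMMCXXXI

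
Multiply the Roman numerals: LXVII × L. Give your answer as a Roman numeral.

LXVII = 67
L = 50
67 × 50 = 3350

MMMCCCL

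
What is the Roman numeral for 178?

Convert 178 to Roman numerals:
  178 contains 1×100 (C)
  78 contains 1×50 (L)
  28 contains 2×10 (XX)
  8 contains 1×5 (V)
  3 contains 3×1 (III)

CLXXVIII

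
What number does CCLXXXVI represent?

CCLXXXVI: C=100, C=100, L=50, X=10, X=10, X=10, V=5, I=1
100 + 100 + 50 + 10 + 10 + 10 + 5 + 1 = 286

286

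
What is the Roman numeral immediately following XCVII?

XCVII = 97, so the next integer is 97 + 1 = 98

XCVIII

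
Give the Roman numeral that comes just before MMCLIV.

MMCLIV = 2154, so the previous integer is 2154 - 1 = 2153

MMCLIII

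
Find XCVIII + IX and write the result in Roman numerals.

XCVIII = 98
IX = 9
98 + 9 = 107

CVII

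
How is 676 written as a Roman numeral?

Convert 676 to Roman numerals:
  676 contains 1×500 (D)
  176 contains 1×100 (C)
  76 contains 1×50 (L)
  26 contains 2×10 (XX)
  6 contains 1×5 (V)
  1 contains 1×1 (I)

DCLXXVI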